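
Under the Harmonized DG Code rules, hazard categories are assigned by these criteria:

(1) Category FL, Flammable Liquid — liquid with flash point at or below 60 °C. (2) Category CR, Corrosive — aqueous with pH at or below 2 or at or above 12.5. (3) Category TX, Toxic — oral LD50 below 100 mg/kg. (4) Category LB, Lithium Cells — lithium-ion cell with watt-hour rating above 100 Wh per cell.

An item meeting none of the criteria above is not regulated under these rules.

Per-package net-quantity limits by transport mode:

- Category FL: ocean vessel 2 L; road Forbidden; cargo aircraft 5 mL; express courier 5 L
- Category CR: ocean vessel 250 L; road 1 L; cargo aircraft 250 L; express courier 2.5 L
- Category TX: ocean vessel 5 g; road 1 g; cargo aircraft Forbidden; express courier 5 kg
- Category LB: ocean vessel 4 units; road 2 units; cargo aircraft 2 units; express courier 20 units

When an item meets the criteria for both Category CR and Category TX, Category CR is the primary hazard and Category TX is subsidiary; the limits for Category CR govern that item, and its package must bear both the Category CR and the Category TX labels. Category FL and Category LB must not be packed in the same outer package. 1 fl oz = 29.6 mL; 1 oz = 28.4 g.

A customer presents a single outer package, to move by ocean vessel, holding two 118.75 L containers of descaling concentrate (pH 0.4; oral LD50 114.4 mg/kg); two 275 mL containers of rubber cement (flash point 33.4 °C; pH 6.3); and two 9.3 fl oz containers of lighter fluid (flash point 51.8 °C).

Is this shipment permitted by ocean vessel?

Yes

pH 0.4 meets the Category CR criterion (Corrosive), so the descaling concentrate is Category CR.
With flash point 33.4 °C (≤ 60 °C), the rubber cement falls in Category FL.
Lighter fluid: flash point 51.8 °C ≤ 60 °C → Category FL (Flammable Liquid).
Total Category FL: (two 275 mL containers = 550 mL) + (two 9.3 fl oz containers = 550.56 mL) = 1100.56 mL.
1100.56 mL ≤ 2 L (ocean vessel limit, Category FL) — within limit.
Category CR quantity: two 118.75 L containers = 237.5 L.
237.5 L ≤ 250 L (ocean vessel limit, Category CR) — within limit.
The segregation rule (Category FL with Category LB) does not apply to Category FL with Category CR.
Every hazard category is within its ocean vessel limit and no segregation rule is violated.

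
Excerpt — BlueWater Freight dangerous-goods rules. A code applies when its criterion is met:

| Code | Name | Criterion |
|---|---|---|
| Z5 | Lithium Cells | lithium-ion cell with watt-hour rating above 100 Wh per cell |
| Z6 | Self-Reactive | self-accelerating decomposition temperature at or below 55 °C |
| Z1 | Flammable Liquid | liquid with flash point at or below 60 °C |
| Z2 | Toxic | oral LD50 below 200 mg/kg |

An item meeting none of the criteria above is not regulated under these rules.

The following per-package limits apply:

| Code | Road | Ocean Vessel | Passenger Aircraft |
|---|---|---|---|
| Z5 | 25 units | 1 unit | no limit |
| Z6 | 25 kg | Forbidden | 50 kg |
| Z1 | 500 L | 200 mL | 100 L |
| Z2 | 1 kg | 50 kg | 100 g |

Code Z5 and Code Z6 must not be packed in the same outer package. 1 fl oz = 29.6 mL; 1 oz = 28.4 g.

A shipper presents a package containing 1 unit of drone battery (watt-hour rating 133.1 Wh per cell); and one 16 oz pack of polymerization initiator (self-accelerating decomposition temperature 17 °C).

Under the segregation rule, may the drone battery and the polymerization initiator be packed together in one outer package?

No

Watt-hour rating 133.1 Wh per cell meets the Code Z5 criterion (Lithium Cells), so the drone battery is Code Z5.
Polymerization initiator: self-accelerating decomposition temperature 17 °C ≤ 55 °C → Code Z6 (Self-Reactive).
Code Z5 and Code Z6 may not share an outer package.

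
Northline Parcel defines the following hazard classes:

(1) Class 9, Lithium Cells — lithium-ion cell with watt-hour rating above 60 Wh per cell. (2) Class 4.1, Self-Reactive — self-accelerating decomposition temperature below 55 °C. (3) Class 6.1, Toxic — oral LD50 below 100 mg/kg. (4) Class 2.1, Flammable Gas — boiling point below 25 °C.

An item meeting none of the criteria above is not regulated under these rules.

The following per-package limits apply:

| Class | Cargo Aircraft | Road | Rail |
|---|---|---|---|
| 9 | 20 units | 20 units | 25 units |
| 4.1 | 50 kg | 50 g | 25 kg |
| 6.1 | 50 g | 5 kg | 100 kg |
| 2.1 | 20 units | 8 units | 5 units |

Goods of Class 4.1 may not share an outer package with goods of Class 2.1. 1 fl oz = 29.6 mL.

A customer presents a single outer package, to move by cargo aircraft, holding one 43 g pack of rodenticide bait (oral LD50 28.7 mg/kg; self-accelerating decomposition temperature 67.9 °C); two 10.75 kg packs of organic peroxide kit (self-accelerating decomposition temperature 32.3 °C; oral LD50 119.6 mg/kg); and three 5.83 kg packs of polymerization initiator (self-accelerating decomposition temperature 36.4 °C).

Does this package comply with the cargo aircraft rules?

Yes

With oral LD50 28.7 mg/kg (< 100 mg/kg), the rodenticide bait falls in Class 6.1.
Organic peroxide kit: self-accelerating decomposition temperature 32.3 °C < 55 °C → Class 4.1 (Self-Reactive).
With self-accelerating decomposition temperature 36.4 °C (< 55 °C), the polymerization initiator falls in Class 4.1.
Class 4.1 net quantity: (two 10.75 kg packs = 21.5 kg) + (three 5.83 kg packs = 17.49 kg) = 38.99 kg.
38.99 kg ≤ 50 kg (cargo aircraft limit, Class 4.1) — within limit.
Class 6.1 quantity: 43 g.
43 g ≤ 50 g (cargo aircraft limit, Class 6.1) — within limit.
The segregation rule (Class 4.1 with Class 2.1) does not apply to Class 4.1 with Class 6.1.
Every hazard class is within its cargo aircraft limit and no segregation rule is violated.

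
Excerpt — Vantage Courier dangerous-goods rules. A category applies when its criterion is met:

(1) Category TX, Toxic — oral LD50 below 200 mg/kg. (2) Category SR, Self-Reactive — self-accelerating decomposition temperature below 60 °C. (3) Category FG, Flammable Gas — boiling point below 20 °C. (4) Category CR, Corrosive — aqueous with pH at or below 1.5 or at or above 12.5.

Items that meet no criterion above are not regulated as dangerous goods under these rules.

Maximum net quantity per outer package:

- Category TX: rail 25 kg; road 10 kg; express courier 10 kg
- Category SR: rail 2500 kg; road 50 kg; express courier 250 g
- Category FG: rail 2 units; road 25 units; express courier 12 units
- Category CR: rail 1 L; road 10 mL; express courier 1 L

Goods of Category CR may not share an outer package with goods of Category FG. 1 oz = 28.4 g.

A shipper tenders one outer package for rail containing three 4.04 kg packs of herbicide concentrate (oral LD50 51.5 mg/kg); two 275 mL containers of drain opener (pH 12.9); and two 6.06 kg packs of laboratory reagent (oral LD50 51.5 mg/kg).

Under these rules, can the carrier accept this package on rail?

The herbicide concentrate has oral LD50 51.5 mg/kg, which is < 200 mg/kg, so it is Category TX (Toxic).
pH 12.9 meets the Category CR criterion (Corrosive), so the drain opener is Category CR.
Laboratory reagent: oral LD50 51.5 mg/kg < 200 mg/kg → Category TX (Toxic).
Total Category TX: (three 4.04 kg packs = 12.12 kg) + (two 6.06 kg packs = 12.12 kg) = 24.24 kg.
24.24 kg ≤ 25 kg (rail limit, Category TX) — within limit.
Category CR quantity: two 275 mL containers = 550 mL.
550 mL ≤ 1 L (rail limit, Category CR) — within limit.
The segregation rule (Category CR with Category FG) does not apply to Category TX with Category CR.
Every hazard category is within its rail limit and no segregation rule is violated.

Yes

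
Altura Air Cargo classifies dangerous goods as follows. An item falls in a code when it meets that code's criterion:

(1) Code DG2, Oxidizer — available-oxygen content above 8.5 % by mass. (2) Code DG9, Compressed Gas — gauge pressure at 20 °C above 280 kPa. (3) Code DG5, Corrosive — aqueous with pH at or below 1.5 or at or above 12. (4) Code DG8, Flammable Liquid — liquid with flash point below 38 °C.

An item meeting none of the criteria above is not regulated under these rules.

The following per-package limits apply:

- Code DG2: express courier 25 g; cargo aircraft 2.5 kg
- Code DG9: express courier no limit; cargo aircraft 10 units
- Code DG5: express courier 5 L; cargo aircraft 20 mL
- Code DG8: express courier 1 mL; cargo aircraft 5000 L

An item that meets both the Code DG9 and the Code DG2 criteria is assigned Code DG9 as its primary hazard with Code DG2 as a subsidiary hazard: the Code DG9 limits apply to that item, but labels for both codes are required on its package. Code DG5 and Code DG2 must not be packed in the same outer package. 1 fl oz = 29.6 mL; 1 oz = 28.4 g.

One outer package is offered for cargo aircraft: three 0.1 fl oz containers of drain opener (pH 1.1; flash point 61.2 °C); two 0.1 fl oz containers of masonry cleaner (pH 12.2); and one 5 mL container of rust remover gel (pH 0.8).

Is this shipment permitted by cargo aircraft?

Yes

Drain opener: pH 1.1 ≤ 1.5 → Code DG5 (Corrosive).
Masonry cleaner: pH 12.2 ≥ 12 → Code DG5 (Corrosive).
The rust remover gel has pH 0.8, which is ≤ 1.5, so it is Code DG5 (Corrosive).
Total Code DG5: (three 0.1 fl oz containers = 8.88 mL) + (two 0.1 fl oz containers = 5.92 mL) + 5 mL = 19.8 mL.
19.8 mL ≤ 20 mL (cargo aircraft limit, Code DG5) — within limit.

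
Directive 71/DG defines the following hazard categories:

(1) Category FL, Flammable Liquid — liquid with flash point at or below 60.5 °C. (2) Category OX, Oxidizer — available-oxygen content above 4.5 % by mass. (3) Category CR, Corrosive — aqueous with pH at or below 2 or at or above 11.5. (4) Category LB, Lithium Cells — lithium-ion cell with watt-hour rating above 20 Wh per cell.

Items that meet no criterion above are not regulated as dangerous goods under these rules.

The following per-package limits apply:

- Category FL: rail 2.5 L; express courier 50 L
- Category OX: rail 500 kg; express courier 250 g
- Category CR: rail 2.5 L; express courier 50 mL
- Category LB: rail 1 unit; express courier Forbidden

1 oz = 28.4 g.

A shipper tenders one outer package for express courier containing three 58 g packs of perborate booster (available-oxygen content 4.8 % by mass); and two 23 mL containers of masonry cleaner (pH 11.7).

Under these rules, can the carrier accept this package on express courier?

Yes

The perborate booster has available-oxygen content 4.8 % by mass, which is > 4.5 % by mass, so it is Category OX (Oxidizer).
The masonry cleaner has pH 11.7, which is ≥ 11.5, so it is Category CR (Corrosive).
Category CR quantity: two 23 mL containers = 46 mL.
46 mL ≤ 50 mL (express courier limit, Category CR) — within limit.
Category OX quantity: three 58 g packs = 174 g.
174 g is within the express courier limit of 250 g for Category OX.
Every hazard category is within its express courier limit and no segregation rule is violated.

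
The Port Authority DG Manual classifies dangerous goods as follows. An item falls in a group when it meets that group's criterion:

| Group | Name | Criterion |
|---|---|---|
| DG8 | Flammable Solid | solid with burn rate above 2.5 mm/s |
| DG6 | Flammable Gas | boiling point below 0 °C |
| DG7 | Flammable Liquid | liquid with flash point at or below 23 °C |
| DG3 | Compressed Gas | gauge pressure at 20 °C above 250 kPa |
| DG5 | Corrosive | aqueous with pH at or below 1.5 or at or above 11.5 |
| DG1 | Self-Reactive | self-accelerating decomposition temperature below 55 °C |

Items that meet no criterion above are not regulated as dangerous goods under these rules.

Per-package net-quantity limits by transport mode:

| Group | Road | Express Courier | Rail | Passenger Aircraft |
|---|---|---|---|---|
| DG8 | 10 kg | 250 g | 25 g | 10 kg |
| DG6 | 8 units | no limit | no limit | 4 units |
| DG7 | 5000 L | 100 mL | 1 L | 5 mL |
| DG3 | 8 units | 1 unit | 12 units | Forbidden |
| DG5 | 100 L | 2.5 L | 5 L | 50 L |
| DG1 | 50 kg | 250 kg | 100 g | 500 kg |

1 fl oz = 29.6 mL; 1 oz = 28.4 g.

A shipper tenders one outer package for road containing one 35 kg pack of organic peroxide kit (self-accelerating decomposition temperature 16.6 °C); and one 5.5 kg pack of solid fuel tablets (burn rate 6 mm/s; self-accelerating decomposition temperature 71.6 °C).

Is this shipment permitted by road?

Yes

Organic peroxide kit: self-accelerating decomposition temperature 16.6 °C < 55 °C → Group DG1 (Self-Reactive).
Solid fuel tablets: burn rate 6 mm/s > 2.5 mm/s → Group DG8 (Flammable Solid).
Group DG8 quantity: 5.5 kg.
5.5 kg is within the road limit of 10 kg for Group DG8.
Group DG1 quantity: 35 kg.
35 kg is within the road limit of 50 kg for Group DG1.
Every hazard group is within its road limit and no segregation rule is violated.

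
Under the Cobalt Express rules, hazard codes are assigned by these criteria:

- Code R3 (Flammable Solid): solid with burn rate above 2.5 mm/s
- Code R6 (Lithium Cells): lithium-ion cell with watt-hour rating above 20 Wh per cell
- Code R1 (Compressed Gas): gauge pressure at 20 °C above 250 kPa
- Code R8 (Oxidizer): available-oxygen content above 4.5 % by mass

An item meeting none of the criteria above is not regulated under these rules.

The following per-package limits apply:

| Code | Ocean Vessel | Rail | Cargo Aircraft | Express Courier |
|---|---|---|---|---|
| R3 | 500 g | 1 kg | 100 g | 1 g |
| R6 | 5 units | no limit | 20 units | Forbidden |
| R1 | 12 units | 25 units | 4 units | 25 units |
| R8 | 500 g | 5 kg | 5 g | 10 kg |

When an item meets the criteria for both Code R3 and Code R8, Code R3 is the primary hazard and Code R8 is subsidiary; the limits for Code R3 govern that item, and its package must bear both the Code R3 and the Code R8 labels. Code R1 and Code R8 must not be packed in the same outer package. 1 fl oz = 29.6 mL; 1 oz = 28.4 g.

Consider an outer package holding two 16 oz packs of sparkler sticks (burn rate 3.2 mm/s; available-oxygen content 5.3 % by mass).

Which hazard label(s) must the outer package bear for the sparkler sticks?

Code R3 and R8

Sparkler sticks: burn rate 3.2 mm/s > 2.5 mm/s → Code R3 (Flammable Solid).
With available-oxygen content 5.3 % by mass (> 4.5 % by mass), the sparkler sticks fall in Code R8.
By the precedence rule Code R3 is primary and Code R8 is subsidiary, and that rule requires both labels on the package.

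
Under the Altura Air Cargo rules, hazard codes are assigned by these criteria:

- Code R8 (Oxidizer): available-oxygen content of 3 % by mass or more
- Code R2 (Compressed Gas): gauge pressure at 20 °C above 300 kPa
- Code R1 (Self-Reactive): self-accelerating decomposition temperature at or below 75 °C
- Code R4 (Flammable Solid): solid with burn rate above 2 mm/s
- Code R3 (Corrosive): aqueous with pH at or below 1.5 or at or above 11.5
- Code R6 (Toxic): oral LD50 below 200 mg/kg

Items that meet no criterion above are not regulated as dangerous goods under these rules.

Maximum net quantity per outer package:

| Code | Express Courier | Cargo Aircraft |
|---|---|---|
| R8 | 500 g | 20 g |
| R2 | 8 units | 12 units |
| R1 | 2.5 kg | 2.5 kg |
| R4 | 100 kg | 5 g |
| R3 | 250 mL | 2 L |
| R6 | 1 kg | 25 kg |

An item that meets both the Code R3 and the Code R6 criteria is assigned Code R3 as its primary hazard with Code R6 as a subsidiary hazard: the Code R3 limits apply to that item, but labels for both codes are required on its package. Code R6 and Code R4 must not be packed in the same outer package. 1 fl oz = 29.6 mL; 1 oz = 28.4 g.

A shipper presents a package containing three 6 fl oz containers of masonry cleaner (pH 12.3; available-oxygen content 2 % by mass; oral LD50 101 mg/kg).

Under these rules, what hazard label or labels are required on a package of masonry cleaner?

pH 12.3 meets the Code R3 criterion (Corrosive), so the masonry cleaner is Code R3.
The masonry cleaner has oral LD50 101 mg/kg, which is < 200 mg/kg, so it is Code R6 (Toxic).
By the precedence rule Code R3 is primary and Code R6 is subsidiary, and that rule requires both labels on the package.

Code R3 and R6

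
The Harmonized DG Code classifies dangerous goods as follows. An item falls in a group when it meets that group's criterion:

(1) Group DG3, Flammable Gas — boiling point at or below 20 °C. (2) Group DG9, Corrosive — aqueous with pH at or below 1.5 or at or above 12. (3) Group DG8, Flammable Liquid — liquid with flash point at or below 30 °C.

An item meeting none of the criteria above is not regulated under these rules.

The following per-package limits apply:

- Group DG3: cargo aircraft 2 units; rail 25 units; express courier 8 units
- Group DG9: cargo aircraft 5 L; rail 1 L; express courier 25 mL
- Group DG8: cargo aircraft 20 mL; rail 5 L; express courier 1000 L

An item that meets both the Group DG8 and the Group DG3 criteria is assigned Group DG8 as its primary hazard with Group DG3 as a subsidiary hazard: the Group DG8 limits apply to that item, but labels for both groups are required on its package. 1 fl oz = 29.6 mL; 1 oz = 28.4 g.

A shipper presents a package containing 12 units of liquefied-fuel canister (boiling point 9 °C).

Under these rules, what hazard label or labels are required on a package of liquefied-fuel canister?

With boiling point 9 °C (≤ 20 °C), the liquefied-fuel canister falls in Group DG3.
Only the Group DG3 label is required.

Group DG3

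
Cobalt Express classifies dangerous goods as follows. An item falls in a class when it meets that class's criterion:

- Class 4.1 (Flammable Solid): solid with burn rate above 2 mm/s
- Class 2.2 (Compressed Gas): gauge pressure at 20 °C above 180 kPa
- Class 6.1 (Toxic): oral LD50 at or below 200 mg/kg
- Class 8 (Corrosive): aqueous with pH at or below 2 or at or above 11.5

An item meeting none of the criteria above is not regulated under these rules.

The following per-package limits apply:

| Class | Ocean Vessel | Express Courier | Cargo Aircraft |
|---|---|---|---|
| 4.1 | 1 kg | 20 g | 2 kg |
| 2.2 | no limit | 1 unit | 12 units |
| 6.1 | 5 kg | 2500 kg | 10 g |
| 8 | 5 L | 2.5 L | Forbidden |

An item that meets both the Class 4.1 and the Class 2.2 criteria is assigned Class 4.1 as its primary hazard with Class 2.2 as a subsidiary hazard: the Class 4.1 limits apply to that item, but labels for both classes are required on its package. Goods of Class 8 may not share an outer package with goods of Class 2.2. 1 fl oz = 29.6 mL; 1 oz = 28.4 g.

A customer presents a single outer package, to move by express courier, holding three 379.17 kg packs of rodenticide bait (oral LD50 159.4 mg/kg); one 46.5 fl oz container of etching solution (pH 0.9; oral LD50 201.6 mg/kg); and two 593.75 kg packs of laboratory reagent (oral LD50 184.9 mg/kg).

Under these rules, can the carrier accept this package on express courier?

Oral LD50 159.4 mg/kg meets the Class 6.1 criterion (Toxic), so the rodenticide bait is Class 6.1.
pH 0.9 meets the Class 8 criterion (Corrosive), so the etching solution is Class 8.
The laboratory reagent has oral LD50 184.9 mg/kg, which is ≤ 200 mg/kg, so it is Class 6.1 (Toxic).
Class 8 quantity: one 46.5 fl oz container = 1376.4 mL.
That is within the Class 8 express courier limit of 2.5 L.
Class 6.1 net quantity: (three 379.17 kg packs = 1137.51 kg) + (two 593.75 kg packs = 1187.5 kg) = 2325.01 kg.
2325.01 kg is within the express courier limit of 2500 kg for Class 6.1.
The segregation rule (Class 8 with Class 2.2) does not apply to Class 8 with Class 6.1.
Every hazard class is within its express courier limit and no segregation rule is violated.

Yes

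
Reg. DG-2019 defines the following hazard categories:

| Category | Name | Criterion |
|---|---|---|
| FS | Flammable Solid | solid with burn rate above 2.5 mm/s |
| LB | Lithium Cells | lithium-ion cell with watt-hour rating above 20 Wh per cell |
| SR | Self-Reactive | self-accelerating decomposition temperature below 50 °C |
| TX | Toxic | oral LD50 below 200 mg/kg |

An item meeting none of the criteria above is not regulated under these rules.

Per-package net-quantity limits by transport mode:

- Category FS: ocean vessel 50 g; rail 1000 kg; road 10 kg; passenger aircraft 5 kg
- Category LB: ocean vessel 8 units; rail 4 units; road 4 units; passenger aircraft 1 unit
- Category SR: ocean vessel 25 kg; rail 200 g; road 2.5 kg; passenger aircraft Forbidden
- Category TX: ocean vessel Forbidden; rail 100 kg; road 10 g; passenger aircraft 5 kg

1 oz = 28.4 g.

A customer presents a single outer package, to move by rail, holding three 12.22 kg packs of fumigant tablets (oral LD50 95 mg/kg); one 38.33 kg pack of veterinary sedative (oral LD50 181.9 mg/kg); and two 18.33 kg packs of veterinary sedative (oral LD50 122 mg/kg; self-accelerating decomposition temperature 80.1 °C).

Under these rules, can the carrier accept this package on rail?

No

With oral LD50 95 mg/kg (< 200 mg/kg), the fumigant tablets fall in Category TX.
Veterinary sedative: oral LD50 181.9 mg/kg < 200 mg/kg → Category TX (Toxic).
Oral LD50 122 mg/kg meets the Category TX criterion (Toxic), so the veterinary sedative is Category TX.
Total Category TX: (three 12.22 kg packs = 36.66 kg) + 38.33 kg + (two 18.33 kg packs = 36.66 kg) = 111.65 kg.
111.65 kg > 100 kg (rail limit, Category TX) — over the limit.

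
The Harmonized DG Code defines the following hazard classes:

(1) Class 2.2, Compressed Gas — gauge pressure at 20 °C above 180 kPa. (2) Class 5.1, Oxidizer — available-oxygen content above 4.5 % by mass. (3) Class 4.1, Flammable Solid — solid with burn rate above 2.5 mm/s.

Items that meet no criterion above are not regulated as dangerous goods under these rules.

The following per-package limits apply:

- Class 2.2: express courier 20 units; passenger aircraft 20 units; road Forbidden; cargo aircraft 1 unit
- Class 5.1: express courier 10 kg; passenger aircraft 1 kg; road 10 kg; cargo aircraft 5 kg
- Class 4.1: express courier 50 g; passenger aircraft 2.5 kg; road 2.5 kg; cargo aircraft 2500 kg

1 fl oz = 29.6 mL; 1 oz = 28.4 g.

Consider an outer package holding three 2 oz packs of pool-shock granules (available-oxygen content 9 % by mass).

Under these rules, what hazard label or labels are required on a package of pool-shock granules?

Pool-shock granules: available-oxygen content 9 % by mass > 4.5 % by mass → Class 5.1 (Oxidizer).
Only the Class 5.1 label is required.

Class 5.1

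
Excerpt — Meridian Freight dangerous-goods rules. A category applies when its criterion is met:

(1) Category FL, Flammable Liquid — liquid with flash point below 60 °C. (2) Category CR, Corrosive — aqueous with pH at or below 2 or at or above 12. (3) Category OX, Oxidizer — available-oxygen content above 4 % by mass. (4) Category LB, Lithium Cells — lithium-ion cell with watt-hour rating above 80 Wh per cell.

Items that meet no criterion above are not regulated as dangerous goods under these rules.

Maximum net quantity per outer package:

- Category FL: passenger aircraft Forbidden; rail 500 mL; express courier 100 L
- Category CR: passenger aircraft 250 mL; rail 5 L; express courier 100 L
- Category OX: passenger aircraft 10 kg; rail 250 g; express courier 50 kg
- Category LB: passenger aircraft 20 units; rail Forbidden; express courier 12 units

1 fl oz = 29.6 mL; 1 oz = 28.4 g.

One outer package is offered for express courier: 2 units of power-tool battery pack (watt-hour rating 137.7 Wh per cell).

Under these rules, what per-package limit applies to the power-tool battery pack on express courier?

Power-tool battery pack: watt-hour rating 137.7 Wh per cell > 80 Wh per cell → Category LB (Lithium Cells).
The express courier limit for Category LB is 12 units.

12 units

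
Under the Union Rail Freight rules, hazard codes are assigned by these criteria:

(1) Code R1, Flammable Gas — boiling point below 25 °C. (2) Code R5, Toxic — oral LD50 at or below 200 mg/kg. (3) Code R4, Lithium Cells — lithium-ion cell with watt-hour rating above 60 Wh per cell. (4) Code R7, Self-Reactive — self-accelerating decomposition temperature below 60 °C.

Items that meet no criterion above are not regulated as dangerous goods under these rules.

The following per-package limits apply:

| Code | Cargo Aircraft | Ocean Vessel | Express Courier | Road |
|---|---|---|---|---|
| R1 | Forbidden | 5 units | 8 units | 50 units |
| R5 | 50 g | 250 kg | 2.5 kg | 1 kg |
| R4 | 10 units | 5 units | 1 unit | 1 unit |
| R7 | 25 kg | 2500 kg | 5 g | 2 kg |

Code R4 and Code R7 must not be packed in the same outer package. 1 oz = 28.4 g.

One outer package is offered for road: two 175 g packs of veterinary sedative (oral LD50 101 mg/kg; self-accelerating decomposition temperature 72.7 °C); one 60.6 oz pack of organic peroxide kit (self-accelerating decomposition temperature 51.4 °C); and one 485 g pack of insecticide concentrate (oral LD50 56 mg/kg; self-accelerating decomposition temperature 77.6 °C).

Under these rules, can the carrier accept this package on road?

Veterinary sedative: oral LD50 101 mg/kg ≤ 200 mg/kg → Code R5 (Toxic).
With self-accelerating decomposition temperature 51.4 °C (< 60 °C), the organic peroxide kit falls in Code R7.
Insecticide concentrate: oral LD50 56 mg/kg ≤ 200 mg/kg → Code R5 (Toxic).
Code R5 net quantity: (two 175 g packs = 350 g) + 485 g = 835 g.
835 g is within the road limit of 1 kg for Code R5.
Code R7 quantity: one 60.6 oz pack = 1721.04 g.
That is within the Code R7 road limit of 2 kg.
The segregation rule (Code R4 with Code R7) does not apply to Code R5 with Code R7.
Every hazard code is within its road limit and no segregation rule is violated.

Yes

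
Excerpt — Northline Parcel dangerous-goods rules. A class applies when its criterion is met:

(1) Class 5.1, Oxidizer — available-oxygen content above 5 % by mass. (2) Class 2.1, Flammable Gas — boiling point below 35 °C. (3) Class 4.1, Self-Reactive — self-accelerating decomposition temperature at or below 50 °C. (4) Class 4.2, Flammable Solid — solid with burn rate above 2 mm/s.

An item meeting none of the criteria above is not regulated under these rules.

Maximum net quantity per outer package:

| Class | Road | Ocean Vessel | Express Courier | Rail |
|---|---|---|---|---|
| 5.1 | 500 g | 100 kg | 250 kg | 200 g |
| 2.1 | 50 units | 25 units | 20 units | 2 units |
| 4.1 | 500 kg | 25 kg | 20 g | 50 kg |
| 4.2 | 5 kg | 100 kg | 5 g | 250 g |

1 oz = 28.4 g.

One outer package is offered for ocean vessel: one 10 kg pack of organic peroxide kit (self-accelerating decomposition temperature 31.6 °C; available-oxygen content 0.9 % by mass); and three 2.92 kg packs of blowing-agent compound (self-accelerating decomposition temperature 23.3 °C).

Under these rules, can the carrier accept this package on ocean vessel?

Yes

Self-accelerating decomposition temperature 31.6 °C meets the Class 4.1 criterion (Self-Reactive), so the organic peroxide kit is Class 4.1.
Self-accelerating decomposition temperature 23.3 °C meets the Class 4.1 criterion (Self-Reactive), so the blowing-agent compound is Class 4.1.
Class 4.1 net quantity: 10 kg + (three 2.92 kg packs = 8.76 kg) = 18.76 kg.
18.76 kg is within the ocean vessel limit of 25 kg for Class 4.1.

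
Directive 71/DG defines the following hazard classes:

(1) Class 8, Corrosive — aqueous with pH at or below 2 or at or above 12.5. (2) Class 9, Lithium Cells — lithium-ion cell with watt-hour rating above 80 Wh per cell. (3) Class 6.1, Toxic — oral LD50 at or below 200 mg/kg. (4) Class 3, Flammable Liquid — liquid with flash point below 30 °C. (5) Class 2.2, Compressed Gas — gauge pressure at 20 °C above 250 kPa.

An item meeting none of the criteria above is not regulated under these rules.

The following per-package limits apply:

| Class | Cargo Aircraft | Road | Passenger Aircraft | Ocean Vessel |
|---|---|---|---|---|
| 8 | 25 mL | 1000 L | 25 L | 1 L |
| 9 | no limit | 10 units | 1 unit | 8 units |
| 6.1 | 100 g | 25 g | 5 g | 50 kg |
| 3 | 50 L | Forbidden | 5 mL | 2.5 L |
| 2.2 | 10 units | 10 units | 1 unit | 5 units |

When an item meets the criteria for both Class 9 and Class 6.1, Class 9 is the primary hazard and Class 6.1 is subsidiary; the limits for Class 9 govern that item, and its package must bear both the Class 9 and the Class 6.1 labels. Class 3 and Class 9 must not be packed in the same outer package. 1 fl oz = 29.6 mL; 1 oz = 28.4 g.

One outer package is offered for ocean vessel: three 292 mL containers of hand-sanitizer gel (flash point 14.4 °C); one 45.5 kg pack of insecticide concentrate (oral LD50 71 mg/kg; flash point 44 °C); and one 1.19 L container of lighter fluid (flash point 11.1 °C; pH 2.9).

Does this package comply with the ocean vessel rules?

The hand-sanitizer gel has flash point 14.4 °C, which is < 30 °C, so it is Class 3 (Flammable Liquid).
With oral LD50 71 mg/kg (≤ 200 mg/kg), the insecticide concentrate falls in Class 6.1.
Flash point 11.1 °C meets the Class 3 criterion (Flammable Liquid), so the lighter fluid is Class 3.
Class 3 net quantity: (three 292 mL containers = 876 mL) + 1.19 L = 2.066 L.
2.066 L is within the ocean vessel limit of 2.5 L for Class 3.
Class 6.1 quantity: 45.5 kg.
That is within the Class 6.1 ocean vessel limit of 50 kg.
The segregation rule (Class 3 with Class 9) does not apply to Class 3 with Class 6.1.
Every hazard class is within its ocean vessel limit and no segregation rule is violated.

Yes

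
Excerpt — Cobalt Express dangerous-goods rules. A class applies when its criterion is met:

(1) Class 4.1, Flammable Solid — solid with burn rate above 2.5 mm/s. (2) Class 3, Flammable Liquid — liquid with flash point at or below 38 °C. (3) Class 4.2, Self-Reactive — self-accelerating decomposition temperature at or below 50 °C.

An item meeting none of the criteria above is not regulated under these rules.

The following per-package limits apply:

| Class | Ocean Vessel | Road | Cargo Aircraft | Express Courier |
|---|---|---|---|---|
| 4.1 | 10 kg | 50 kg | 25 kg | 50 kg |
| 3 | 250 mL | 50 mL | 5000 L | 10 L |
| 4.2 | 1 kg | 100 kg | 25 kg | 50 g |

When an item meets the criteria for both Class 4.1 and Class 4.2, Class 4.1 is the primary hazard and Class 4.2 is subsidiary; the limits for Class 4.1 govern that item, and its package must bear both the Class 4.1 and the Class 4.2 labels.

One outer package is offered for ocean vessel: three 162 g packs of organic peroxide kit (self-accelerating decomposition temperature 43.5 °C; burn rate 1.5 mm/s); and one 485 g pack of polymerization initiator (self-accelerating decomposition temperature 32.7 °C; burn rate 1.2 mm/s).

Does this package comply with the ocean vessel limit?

The organic peroxide kit has self-accelerating decomposition temperature 43.5 °C, which is ≤ 50 °C, so it is Class 4.2 (Self-Reactive).
The polymerization initiator has self-accelerating decomposition temperature 32.7 °C, which is ≤ 50 °C, so it is Class 4.2 (Self-Reactive).
Total Class 4.2: (three 162 g packs = 486 g) + 485 g = 971 g.
971 g is within the ocean vessel limit of 1 kg for Class 4.2.

Yes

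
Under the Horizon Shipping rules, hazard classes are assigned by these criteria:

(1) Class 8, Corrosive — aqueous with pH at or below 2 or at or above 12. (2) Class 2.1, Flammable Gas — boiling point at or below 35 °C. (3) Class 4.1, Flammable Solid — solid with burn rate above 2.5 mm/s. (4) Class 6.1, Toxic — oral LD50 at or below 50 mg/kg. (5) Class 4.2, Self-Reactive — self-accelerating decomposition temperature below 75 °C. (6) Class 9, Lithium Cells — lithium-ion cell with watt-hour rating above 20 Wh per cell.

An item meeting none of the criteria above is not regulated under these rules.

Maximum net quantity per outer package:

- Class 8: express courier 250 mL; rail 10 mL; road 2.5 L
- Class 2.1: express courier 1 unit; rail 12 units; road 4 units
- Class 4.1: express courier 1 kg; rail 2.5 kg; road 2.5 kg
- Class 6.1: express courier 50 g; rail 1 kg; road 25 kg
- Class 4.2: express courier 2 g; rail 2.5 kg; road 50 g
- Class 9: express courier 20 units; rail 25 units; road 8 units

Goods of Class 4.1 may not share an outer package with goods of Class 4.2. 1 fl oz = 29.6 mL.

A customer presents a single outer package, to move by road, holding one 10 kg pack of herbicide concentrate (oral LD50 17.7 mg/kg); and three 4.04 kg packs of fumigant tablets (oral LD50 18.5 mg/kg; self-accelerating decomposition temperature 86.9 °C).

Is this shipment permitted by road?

The herbicide concentrate has oral LD50 17.7 mg/kg, which is ≤ 50 mg/kg, so it is Class 6.1 (Toxic).
Oral LD50 18.5 mg/kg meets the Class 6.1 criterion (Toxic), so the fumigant tablets are Class 6.1.
Total Class 6.1: 10 kg + (three 4.04 kg packs = 12.12 kg) = 22.12 kg.
22.12 kg is within the road limit of 25 kg for Class 6.1.

Yes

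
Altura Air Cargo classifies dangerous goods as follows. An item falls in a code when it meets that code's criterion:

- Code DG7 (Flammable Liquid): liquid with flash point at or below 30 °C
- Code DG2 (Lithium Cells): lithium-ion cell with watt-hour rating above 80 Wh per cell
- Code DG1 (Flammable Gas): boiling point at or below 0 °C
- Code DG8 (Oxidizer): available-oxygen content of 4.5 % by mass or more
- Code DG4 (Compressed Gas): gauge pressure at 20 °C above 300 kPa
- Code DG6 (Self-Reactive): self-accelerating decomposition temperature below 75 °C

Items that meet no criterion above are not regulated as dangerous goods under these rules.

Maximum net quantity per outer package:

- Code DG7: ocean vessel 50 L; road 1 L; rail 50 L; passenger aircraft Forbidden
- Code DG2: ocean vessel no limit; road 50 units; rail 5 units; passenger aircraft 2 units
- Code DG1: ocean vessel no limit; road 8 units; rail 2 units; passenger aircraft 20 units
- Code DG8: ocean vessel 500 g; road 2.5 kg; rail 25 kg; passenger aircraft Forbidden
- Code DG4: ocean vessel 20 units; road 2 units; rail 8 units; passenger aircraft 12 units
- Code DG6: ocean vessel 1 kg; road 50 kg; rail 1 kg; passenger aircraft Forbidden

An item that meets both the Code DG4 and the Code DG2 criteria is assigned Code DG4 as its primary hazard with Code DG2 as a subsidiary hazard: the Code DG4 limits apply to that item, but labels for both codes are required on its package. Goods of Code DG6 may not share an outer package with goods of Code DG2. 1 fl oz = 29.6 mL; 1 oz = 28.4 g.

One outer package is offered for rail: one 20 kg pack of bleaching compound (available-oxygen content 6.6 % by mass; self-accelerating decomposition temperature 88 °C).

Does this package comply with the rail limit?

Yes

With available-oxygen content 6.6 % by mass (≥ 4.5 % by mass), the bleaching compound falls in Code DG8.
Code DG8 quantity: 20 kg.
20 kg ≤ 25 kg (rail limit, Code DG8) — within limit.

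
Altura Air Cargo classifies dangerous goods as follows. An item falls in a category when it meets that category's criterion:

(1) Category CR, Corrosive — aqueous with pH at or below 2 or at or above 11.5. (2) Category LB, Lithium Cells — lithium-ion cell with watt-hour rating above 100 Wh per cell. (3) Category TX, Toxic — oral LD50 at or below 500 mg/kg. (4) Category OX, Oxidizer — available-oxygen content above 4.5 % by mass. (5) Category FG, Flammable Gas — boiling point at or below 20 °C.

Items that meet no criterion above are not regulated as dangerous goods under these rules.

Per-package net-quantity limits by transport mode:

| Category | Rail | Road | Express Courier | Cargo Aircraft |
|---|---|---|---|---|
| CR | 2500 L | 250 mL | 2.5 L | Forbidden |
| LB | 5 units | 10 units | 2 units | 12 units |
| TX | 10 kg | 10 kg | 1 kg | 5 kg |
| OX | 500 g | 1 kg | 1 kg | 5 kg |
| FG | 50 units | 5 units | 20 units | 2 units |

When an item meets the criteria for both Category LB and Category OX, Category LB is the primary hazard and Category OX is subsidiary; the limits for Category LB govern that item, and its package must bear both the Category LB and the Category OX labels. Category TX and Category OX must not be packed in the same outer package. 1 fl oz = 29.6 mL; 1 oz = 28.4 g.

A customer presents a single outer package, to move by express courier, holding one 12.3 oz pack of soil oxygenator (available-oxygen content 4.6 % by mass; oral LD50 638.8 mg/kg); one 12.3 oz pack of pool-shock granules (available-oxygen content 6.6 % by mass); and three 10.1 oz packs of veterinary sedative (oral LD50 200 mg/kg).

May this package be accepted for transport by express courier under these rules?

No

With available-oxygen content 4.6 % by mass (> 4.5 % by mass), the soil oxygenator falls in Category OX.
Pool-shock granules: available-oxygen content 6.6 % by mass > 4.5 % by mass → Category OX (Oxidizer).
With oral LD50 200 mg/kg (≤ 500 mg/kg), the veterinary sedative falls in Category TX.
Category TX quantity: three 10.1 oz packs = 860.52 g.
860.52 g ≤ 1 kg (express courier limit, Category TX) — within limit.
Total Category OX: (one 12.3 oz pack = 349.32 g) + (one 12.3 oz pack = 349.32 g) = 698.64 g.
698.64 g is within the express courier limit of 1 kg for Category OX.
Category TX and Category OX may not share an outer package.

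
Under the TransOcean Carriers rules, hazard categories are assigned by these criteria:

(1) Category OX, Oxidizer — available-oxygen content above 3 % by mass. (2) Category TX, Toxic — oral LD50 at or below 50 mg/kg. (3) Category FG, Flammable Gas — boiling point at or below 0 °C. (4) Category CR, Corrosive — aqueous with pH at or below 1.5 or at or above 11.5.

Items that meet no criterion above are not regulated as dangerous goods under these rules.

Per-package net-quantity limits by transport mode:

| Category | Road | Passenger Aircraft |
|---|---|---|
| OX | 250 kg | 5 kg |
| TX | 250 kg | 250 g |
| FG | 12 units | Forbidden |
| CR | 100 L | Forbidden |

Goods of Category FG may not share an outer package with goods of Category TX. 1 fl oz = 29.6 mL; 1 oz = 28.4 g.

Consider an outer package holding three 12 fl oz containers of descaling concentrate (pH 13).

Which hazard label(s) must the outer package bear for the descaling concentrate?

Category CR

The descaling concentrate has pH 13, which is ≥ 11.5, so it is Category CR (Corrosive).
Only the Category CR label is required.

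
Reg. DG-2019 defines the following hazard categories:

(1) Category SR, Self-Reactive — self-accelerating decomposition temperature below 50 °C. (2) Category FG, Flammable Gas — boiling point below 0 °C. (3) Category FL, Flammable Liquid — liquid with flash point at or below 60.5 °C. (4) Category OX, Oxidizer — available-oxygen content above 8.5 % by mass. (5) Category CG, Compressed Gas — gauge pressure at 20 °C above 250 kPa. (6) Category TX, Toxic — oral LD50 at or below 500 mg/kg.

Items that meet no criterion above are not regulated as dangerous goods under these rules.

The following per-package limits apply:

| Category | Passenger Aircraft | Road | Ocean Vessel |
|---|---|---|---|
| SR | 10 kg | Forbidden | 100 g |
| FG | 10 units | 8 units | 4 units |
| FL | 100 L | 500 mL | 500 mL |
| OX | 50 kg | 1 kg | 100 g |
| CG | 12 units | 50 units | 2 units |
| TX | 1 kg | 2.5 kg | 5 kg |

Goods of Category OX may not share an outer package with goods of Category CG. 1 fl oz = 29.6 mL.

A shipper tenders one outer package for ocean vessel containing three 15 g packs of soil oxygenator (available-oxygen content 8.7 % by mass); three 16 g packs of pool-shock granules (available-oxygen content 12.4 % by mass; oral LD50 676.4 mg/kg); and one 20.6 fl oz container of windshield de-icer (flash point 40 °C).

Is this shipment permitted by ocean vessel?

Available-oxygen content 8.7 % by mass meets the Category OX criterion (Oxidizer), so the soil oxygenator is Category OX.
Available-oxygen content 12.4 % by mass meets the Category OX criterion (Oxidizer), so the pool-shock granules are Category OX.
Windshield de-icer: flash point 40 °C ≤ 60.5 °C → Category FL (Flammable Liquid).
Category FL quantity: one 20.6 fl oz container = 609.76 mL.
609.76 mL exceeds the ocean vessel limit of 500 mL for Category FL.
Category OX net quantity: (three 15 g packs = 45 g) + (three 16 g packs = 48 g) = 93 g.
93 g is within the ocean vessel limit of 100 g for Category OX.
The segregation rule (Category OX with Category CG) does not apply to Category FL with Category OX.

No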